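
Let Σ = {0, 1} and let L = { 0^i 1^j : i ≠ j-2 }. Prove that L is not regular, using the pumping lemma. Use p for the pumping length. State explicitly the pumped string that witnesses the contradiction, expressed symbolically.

Suppose for contradiction that L is regular, and let p be the pumping length.
Choose w = 0^p 1^{p+p!+2}. Since p ≠ (p+p!+2)-2 = p+p!, w ∈ L; and |w| ≥ p.
Write w = xyz as guaranteed by the lemma, with |xy| ≤ p and |y| ≥ 1.
The first p characters of w are 0's, so xy (and hence y) consists only of 0's. Write y = 0^k, 1 ≤ k ≤ p.
Since 1 ≤ k ≤ p, k divides p!; set t = 1 + p!/k. Then xy^t z has p + (p!/k)·k = p + p! copies of 0. Now the 0-count is p+p! and (1-count)-2 = (p+p!+2)-2 = p+p!, so i ≠ j-2 fails. So xy^t z = 0^{p+p!} 1^{p+p!+2} ∉ L.
This contradicts the pumping lemma, so L is not regular.

0^{p+p!} 1^{p+p!+2}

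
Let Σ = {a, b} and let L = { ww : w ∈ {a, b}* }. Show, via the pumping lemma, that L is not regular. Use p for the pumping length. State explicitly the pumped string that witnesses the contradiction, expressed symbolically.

a^{p+k} b^p a^p b^p

Suppose for contradiction that L is regular, and let p be the pumping length.
Take w = a^p b^p a^p b^p = uu where u = a^pb^p; then w ∈ L and |w| = 4p ≥ p.
The pumping lemma gives a decomposition w = xyz where |xy| ≤ p and |y| ≥ 1.
The first p characters of w are a's, so xy (and hence y) consists only of a's. Write y = a^k, 1 ≤ k ≤ p.
Pump with i = 2: xy^2z = a^{p+k} b^p a^p b^p, of length 4p+k. Suppose this equals vv. The string starts with a and ends with b, so v does too; thus the boundary between the two copies of v is a b→a transition. There is exactly one such transition, at position 2p+k, so |v| = 2p+k and |vv| = 4p+2k ≠ 4p+k since k ≥ 1. So xy^2z ∉ L.
This is a contradiction; hence L is not regular.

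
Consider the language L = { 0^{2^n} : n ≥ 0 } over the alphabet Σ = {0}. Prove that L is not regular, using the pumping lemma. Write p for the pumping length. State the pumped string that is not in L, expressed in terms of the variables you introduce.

0^{2^p+k}

Assume L is regular; let p be its pumping constant.
Take w = 0^{2^p} ∈ L with |w| = 2^p ≥ p.
Write w = xyz as guaranteed by the lemma, with |xy| ≤ p and |y| ≥ 1.
Then y = 0^k for some k with 1 ≤ k ≤ p.
Pump with i = 2: xy^2z = 0^{2^p+k}. Since 1 ≤ k ≤ p < 2^p, we have 2^p < 2^p+k < 2^{p+1}, so 2^p+k is not a power of 2. So xy^2z ∉ L.
Contradiction. Therefore L is not regular.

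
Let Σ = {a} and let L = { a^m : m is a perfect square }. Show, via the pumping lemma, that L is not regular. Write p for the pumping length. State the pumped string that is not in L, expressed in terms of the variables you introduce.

Assume L is regular. Let p be the pumping length given by the pumping lemma.
Take w = a^{p²} ∈ L with |w| = p² ≥ p.
The pumping lemma gives a decomposition w = xyz where |xy| ≤ p and y is nonempty.
Then y = a^k for some k with 1 ≤ k ≤ p.
Pump with i = 2: xy^2z = a^{p²+k}. Since 1 ≤ k ≤ p, p² < p²+k ≤ p²+p < (p+1)², so p²+k lies strictly between consecutive squares and is not a perfect square. So xy^2z ∉ L.
Contradiction. Therefore L is not regular.

a^{p²+k}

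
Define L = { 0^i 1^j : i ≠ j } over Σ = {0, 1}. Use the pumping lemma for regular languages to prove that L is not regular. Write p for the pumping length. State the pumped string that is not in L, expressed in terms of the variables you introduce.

0^{p+p!} 1^{p+p!}

Toward a contradiction, assume L is regular with pumping length p.
Choose w = 0^p 1^{p+p!}. Since p ≠ p+p!, w ∈ L; and |w| ≥ p.
The pumping lemma gives a decomposition w = xyz where |xy| ≤ p and |y| ≥ 1.
The first p characters of w are 0's, so xy (and hence y) consists only of 0's. Write y = 0^k, 1 ≤ k ≤ p.
Since 1 ≤ k ≤ p, k divides p!; set t = 1 + p!/k. Then xy^t z has p + (p!/k)·k = p + p! copies of 0. Now the 0-count equals the 1-count, so i ≠ j fails. So xy^t z = 0^{p+p!} 1^{p+p!} ∉ L.
This is a contradiction; hence L is not regular.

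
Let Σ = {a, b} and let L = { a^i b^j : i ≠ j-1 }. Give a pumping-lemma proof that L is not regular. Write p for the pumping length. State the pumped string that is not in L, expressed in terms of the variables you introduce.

a^{p+p!} b^{p+p!+1}

Toward a contradiction, assume L is regular with pumping length p.
Choose w = a^p b^{p+p!+1}. Since p ≠ (p+p!+1)-1 = p+p!, w ∈ L; and |w| ≥ p.
Write w = xyz as guaranteed by the lemma, with |xy| ≤ p and y is nonempty.
Since the first p symbols of w are all a's and |xy| ≤ p, y lies entirely in the leading a-block: y = a^k for some k with 1 ≤ k ≤ p.
Since 1 ≤ k ≤ p, k divides p!; set t = 1 + p!/k. Then xy^t z has p + (p!/k)·k = p + p! copies of a. Now the a-count is p+p! and (b-count)-1 = (p+p!+1)-1 = p+p!, so i ≠ j-1 fails. So xy^t z = a^{p+p!} b^{p+p!+1} ∉ L.
Contradiction. Therefore L is not regular.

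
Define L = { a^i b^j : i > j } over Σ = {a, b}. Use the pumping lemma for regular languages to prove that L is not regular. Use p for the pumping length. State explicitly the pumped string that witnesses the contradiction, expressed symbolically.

a^{p+1-k} b^p

Assume L is regular; let p be its pumping constant.
Choose w = a^{p+1} b^p ∈ L, with |w| = 2p+1 ≥ p.
By the pumping lemma, w = xyz with |xy| ≤ p and |y| > 0.
The first p characters of w are a's, so xy (and hence y) consists only of a's. Write y = a^k, 1 ≤ k ≤ p.
Consider xy^0z = xz = a^{p+1-k} b^p. Since k ≥ 1, the a-count p+1-k is at most p, so i > j fails; thus xz ∉ L.
This is a contradiction; hence L is not regular.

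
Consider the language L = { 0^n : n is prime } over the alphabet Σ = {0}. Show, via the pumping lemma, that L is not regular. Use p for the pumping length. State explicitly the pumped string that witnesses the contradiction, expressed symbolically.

0^{q(1+k)}

Toward a contradiction, assume L is regular with pumping length p.
Let q be a prime with q ≥ p+2 (infinitely many primes exist), and take w = 0^q ∈ L with |w| = q ≥ p.
By the pumping lemma, w = xyz with |xy| ≤ p and y is nonempty.
Then y = 0^k for some k with 1 ≤ k ≤ p.
Since 1 ≤ k ≤ p, |xz| = q-k. Pump with i = q+1: |xy^{q+1}z| = (q-k)+(q+1)k = q+qk = q(1+k), which is composite (both factors ≥ 2). So xy^{q+1}z = 0^{q(1+k)} ∉ L.
This contradicts the pumping lemma, so L is not regular.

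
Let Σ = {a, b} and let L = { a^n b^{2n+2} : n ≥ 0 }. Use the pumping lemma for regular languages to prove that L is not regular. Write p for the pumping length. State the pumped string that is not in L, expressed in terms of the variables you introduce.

a^{p+k} b^{2p+2}

Assume L is regular. Let p be the pumping length given by the pumping lemma.
Let w = a^p b^{2p+2} ∈ L; note |w| = 3p+2 ≥ p.
By the pumping lemma, w = xyz with |xy| ≤ p and y is nonempty.
Because |xy| ≤ p and w begins with p copies of a, we have y = a^k with 1 ≤ k ≤ p.
Pump with i = 2: xy^2z = a^{p+k} b^{2p+2}. For this to lie in L we would need 2p+2 = 2(p+k)+2, which forces k = 0. But k ≥ 1, so xy^2z ∉ L.
This contradicts the pumping lemma, so L is not regular.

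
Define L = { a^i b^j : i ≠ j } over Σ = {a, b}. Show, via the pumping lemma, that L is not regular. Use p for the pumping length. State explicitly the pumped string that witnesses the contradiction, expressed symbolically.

Assume L is regular; let p be its pumping constant.
Choose w = a^p b^{p+p!}. Since p ≠ p+p!, w ∈ L; and |w| ≥ p.
By the pumping lemma, w = xyz with |xy| ≤ p and y is nonempty.
The first p characters of w are a's, so xy (and hence y) consists only of a's. Write y = a^k, 1 ≤ k ≤ p.
Since 1 ≤ k ≤ p, k divides p!; set t = 1 + p!/k. Then xy^t z has p + (p!/k)·k = p + p! copies of a. Now the a-count equals the b-count, so i ≠ j fails. So xy^t z = a^{p+p!} b^{p+p!} ∉ L.
Contradiction. Therefore L is not regular.

a^{p+p!} b^{p+p!}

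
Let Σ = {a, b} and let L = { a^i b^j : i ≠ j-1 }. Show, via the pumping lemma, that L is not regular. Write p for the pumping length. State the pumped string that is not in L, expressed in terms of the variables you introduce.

Suppose for contradiction that L is regular, and let p be the pumping length.
Choose w = a^p b^{p+p!+1}. Since p ≠ (p+p!+1)-1 = p+p!, w ∈ L; and |w| ≥ p.
The pumping lemma gives a decomposition w = xyz where |xy| ≤ p and |y| > 0.
Since the first p symbols of w are all a's and |xy| ≤ p, y lies entirely in the leading a-block: y = a^k for some k with 1 ≤ k ≤ p.
Since 1 ≤ k ≤ p, k divides p!; set t = 1 + p!/k. Then xy^t z has p + (p!/k)·k = p + p! copies of a. Now the a-count is p+p! and (b-count)-1 = (p+p!+1)-1 = p+p!, so i ≠ j-1 fails. So xy^t z = a^{p+p!} b^{p+p!+1} ∉ L.
This is a contradiction; hence L is not regular.

a^{p+p!} b^{p+p!+1}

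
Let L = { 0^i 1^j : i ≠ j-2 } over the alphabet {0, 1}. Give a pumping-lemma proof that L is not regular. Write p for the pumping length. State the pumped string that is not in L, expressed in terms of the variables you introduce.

Suppose for contradiction that L is regular, and let p be the pumping length.
Choose w = 0^p 1^{p+p!+2}. Since p ≠ (p+p!+2)-2 = p+p!, w ∈ L; and |w| ≥ p.
The pumping lemma gives a decomposition w = xyz where |xy| ≤ p and |y| ≥ 1.
The first p characters of w are 0's, so xy (and hence y) consists only of 0's. Write y = 0^k, 1 ≤ k ≤ p.
Since 1 ≤ k ≤ p, k divides p!; set t = 1 + p!/k. Then xy^t z has p + (p!/k)·k = p + p! copies of 0. Now the 0-count is p+p! and (1-count)-2 = (p+p!+2)-2 = p+p!, so i ≠ j-2 fails. So xy^t z = 0^{p+p!} 1^{p+p!+2} ∉ L.
Contradiction. Therefore L is not regular.

0^{p+p!} 1^{p+p!+2}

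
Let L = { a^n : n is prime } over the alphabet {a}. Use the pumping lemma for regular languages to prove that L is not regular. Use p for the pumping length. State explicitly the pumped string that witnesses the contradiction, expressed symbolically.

a^{q(1+k)}

Toward a contradiction, assume L is regular with pumping length p.
Let q be a prime with q ≥ p+2 (infinitely many primes exist), and take w = a^q ∈ L with |w| = q ≥ p.
By the pumping lemma, w = xyz with |xy| ≤ p and |y| > 0.
Then y = a^k for some k with 1 ≤ k ≤ p.
Since 1 ≤ k ≤ p, |xz| = q-k. Pump with i = q+1: |xy^{q+1}z| = (q-k)+(q+1)k = q+qk = q(1+k), which is composite (both factors ≥ 2). So xy^{q+1}z = a^{q(1+k)} ∉ L.
This is a contradiction; hence L is not regular.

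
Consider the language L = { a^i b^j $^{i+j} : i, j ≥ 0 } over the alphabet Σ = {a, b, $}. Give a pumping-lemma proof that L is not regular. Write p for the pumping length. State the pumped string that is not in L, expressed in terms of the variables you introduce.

Toward a contradiction, assume L is regular with pumping length p.
Take w = a^p b^p $^{2p} ∈ L (with i=j=p, i+j=2p), |w| = 4p ≥ p.
By the pumping lemma, w = xyz with |xy| ≤ p and y is nonempty.
Because |xy| ≤ p and w begins with p copies of a, we have y = a^k with 1 ≤ k ≤ p.
Consider xy^2z = a^{p+k} b^p $^{2p}. Now the a- and b-counts sum to 2p+k, but the $-count is 2p ≠ 2p+k. So xy^2z ∉ L.
Contradiction. Therefore L is not regular.

a^{p+k} b^p $^{2p}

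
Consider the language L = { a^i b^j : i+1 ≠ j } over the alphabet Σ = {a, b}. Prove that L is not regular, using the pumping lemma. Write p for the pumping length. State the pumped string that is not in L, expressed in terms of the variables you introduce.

a^{p+p!} b^{p+p!+1}

Assume L is regular; let p be its pumping constant.
Choose w = a^p b^{p+p!+1}. Since p ≠ (p+p!+1)-1 = p+p!, w ∈ L; and |w| ≥ p.
By the pumping lemma, w = xyz with |xy| ≤ p and y is nonempty.
Because |xy| ≤ p and w begins with p copies of a, we have y = a^k with 1 ≤ k ≤ p.
Since 1 ≤ k ≤ p, k divides p!; set t = 1 + p!/k. Then xy^t z has p + (p!/k)·k = p + p! copies of a. Now the a-count is p+p! and (b-count)-1 = (p+p!+1)-1 = p+p!, so i+1 ≠ j fails. So xy^t z = a^{p+p!} b^{p+p!+1} ∉ L.
This is a contradiction; hence L is not regular.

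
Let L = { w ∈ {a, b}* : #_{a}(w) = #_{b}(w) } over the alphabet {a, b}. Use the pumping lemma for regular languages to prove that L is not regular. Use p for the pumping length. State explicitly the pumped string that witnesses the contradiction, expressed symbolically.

a^{p+k} b^p

Assume L is regular. Let p be the pumping length given by the pumping lemma.
Choose w = a^p b^p ∈ L with |w| = 2p ≥ p.
Write w = xyz as guaranteed by the lemma, with |xy| ≤ p and |y| ≥ 1.
Since the first p symbols of w are all a's and |xy| ≤ p, y lies entirely in the leading a-block: y = a^k for some k with 1 ≤ k ≤ p.
Pump with i = 2: xy^2z = a^{p+k} b^p has p+k occurrences of a but only p of b. Since k ≥ 1 the counts differ, so xy^2z ∉ L.
This contradicts the pumping lemma, so L is not regular.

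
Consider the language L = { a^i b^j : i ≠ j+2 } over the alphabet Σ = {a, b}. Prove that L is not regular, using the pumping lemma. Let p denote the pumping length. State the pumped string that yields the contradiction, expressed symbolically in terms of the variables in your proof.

a^{p+p!} b^{p+p!-2}

Assume L is regular; let p be its pumping constant.
Choose w = a^p b^{p+p!-2}. Since p ≠ (p+p!-2)+2 = p+p!, w ∈ L; and |w| ≥ p.
By the pumping lemma, w = xyz with |xy| ≤ p and |y| > 0.
The first p characters of w are a's, so xy (and hence y) consists only of a's. Write y = a^k, 1 ≤ k ≤ p.
Since 1 ≤ k ≤ p, k divides p!; set t = 1 + p!/k. Then xy^t z has p + (p!/k)·k = p + p! copies of a. Now the a-count is p+p! and (b-count)+2 = (p+p!-2)+2 = p+p!, so i ≠ j+2 fails. So xy^t z = a^{p+p!} b^{p+p!-2} ∉ L.
This is a contradiction; hence L is not regular.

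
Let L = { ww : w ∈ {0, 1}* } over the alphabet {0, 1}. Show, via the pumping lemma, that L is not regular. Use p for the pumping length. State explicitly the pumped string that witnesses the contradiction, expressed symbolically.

Suppose for contradiction that L is regular, and let p be the pumping length.
Take w = 0^p 1^p 0^p 1^p = uu where u = 0^p1^p; then w ∈ L and |w| = 4p ≥ p.
The pumping lemma gives a decomposition w = xyz where |xy| ≤ p and |y| > 0.
The first p characters of w are 0's, so xy (and hence y) consists only of 0's. Write y = 0^k, 1 ≤ k ≤ p.
Pump with i = 2: xy^2z = 0^{p+k} 1^p 0^p 1^p, of length 4p+k. Suppose this equals vv. The string starts with 0 and ends with 1, so v does too; thus the boundary between the two copies of v is a 1→0 transition. There is exactly one such transition, at position 2p+k, so |v| = 2p+k and |vv| = 4p+2k ≠ 4p+k since k ≥ 1. So xy^2z ∉ L.
This contradicts the pumping lemma, so L is not regular.

0^{p+k} 1^p 0^p 1^p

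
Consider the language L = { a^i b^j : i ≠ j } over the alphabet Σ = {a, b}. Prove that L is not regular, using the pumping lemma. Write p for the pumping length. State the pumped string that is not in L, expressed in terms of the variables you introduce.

Suppose for contradiction that L is regular, and let p be the pumping length.
Choose w = a^p b^{p+p!}. Since p ≠ p+p!, w ∈ L; and |w| ≥ p.
By the pumping lemma, w = xyz with |xy| ≤ p and |y| > 0.
The first p characters of w are a's, so xy (and hence y) consists only of a's. Write y = a^k, 1 ≤ k ≤ p.
Since 1 ≤ k ≤ p, k divides p!; set t = 1 + p!/k. Then xy^t z has p + (p!/k)·k = p + p! copies of a. Now the a-count equals the b-count, so i ≠ j fails. So xy^t z = a^{p+p!} b^{p+p!} ∉ L.
This is a contradiction; hence L is not regular.

a^{p+p!} b^{p+p!}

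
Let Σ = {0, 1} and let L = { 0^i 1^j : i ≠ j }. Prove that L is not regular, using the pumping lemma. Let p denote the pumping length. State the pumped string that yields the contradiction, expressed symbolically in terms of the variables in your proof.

Toward a contradiction, assume L is regular with pumping length p.
Choose w = 0^p 1^{p+p!}. Since p ≠ p+p!, w ∈ L; and |w| ≥ p.
The pumping lemma gives a decomposition w = xyz where |xy| ≤ p and y is nonempty.
The first p characters of w are 0's, so xy (and hence y) consists only of 0's. Write y = 0^k, 1 ≤ k ≤ p.
Since 1 ≤ k ≤ p, k divides p!; set t = 1 + p!/k. Then xy^t z has p + (p!/k)·k = p + p! copies of 0. Now the 0-count equals the 1-count, so i ≠ j fails. So xy^t z = 0^{p+p!} 1^{p+p!} ∉ L.
This contradicts the pumping lemma, so L is not regular.

0^{p+p!} 1^{p+p!}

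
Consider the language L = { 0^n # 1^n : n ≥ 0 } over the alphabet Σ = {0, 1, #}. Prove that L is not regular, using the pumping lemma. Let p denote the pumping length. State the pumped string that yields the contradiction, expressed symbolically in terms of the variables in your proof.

Toward a contradiction, assume L is regular with pumping length p.
Take w = 0^p # 1^p ∈ L with |w| = 2p+1 ≥ p.
By the pumping lemma, w = xyz with |xy| ≤ p and y is nonempty.
The first p characters of w are 0's, so xy (and hence y) consists only of 0's. Write y = 0^k, 1 ≤ k ≤ p.
Pump with i = 2: xy^2z = 0^{p+k} # 1^p, which would require p+k = p. But k ≥ 1, so xy^2z ∉ L.
Contradiction. Therefore L is not regular.

0^{p+k} # 1^p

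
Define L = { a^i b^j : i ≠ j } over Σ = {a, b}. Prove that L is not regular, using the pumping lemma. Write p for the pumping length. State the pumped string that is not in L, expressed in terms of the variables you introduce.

a^{p+p!} b^{p+p!}

Suppose for contradiction that L is regular, and let p be the pumping length.
Choose w = a^p b^{p+p!}. Since p ≠ p+p!, w ∈ L; and |w| ≥ p.
Write w = xyz as guaranteed by the lemma, with |xy| ≤ p and y is nonempty.
The first p characters of w are a's, so xy (and hence y) consists only of a's. Write y = a^k, 1 ≤ k ≤ p.
Since 1 ≤ k ≤ p, k divides p!; set t = 1 + p!/k. Then xy^t z has p + (p!/k)·k = p + p! copies of a. Now the a-count equals the b-count, so i ≠ j fails. So xy^t z = a^{p+p!} b^{p+p!} ∉ L.
Contradiction. Therefore L is not regular.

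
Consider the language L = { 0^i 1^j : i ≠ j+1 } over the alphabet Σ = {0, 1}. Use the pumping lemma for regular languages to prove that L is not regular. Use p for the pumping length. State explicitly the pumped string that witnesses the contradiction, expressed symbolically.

0^{p+p!} 1^{p+p!-1}

Suppose for contradiction that L is regular, and let p be the pumping length.
Choose w = 0^p 1^{p+p!-1}. Since p ≠ (p+p!-1)+1 = p+p!, w ∈ L; and |w| ≥ p.
The pumping lemma gives a decomposition w = xyz where |xy| ≤ p and y is nonempty.
Because |xy| ≤ p and w begins with p copies of 0, we have y = 0^k with 1 ≤ k ≤ p.
Since 1 ≤ k ≤ p, k divides p!; set t = 1 + p!/k. Then xy^t z has p + (p!/k)·k = p + p! copies of 0. Now the 0-count is p+p! and (1-count)+1 = (p+p!-1)+1 = p+p!, so i ≠ j+1 fails. So xy^t z = 0^{p+p!} 1^{p+p!-1} ∉ L.
This is a contradiction; hence L is not regular.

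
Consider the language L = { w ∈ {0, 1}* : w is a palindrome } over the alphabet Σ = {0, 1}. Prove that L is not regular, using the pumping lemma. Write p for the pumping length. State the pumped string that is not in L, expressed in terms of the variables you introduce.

Toward a contradiction, assume L is regular with pumping length p.
Take w = 0^p 1 0^p, a palindrome of length 2p+1 ≥ p.
The pumping lemma gives a decomposition w = xyz where |xy| ≤ p and |y| ≥ 1.
Since the first p symbols of w are all 0's and |xy| ≤ p, y lies entirely in the leading 0-block: y = 0^k for some k with 1 ≤ k ≤ p.
Pump with i = 2: xy^2z = 0^{p+k} 1 0^p. Its reverse is 0^p 1 0^{p+k}, which differs from xy^2z since k ≥ 1. So xy^2z is not a palindrome and xy^2z ∉ L.
This is a contradiction; hence L is not regular.

0^{p+k} 1 0^p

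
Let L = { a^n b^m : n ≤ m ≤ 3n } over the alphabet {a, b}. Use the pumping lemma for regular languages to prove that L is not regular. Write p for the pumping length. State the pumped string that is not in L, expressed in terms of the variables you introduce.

a^{p+k} b^p

Assume L is regular. Let p be the pumping length given by the pumping lemma.
Take w = a^p b^p ∈ L (since p ≤ p ≤ 3p), with |w| = 2p ≥ p.
By the pumping lemma, w = xyz with |xy| ≤ p and |y| > 0.
Because |xy| ≤ p and w begins with p copies of a, we have y = a^k with 1 ≤ k ≤ p.
Pump with i = 2: xy^2z = a^{p+k} b^p. Now n = p+k > p = m, so the condition n ≤ m fails. Thus xy^2z ∉ L.
This is a contradiction; hence L is not regular.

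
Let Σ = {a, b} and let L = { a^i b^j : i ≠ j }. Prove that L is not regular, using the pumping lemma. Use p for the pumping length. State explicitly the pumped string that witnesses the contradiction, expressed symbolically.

a^{p+p!} b^{p+p!}

Assume L is regular. Let p be the pumping length given by the pumping lemma.
Choose w = a^p b^{p+p!}. Since p ≠ p+p!, w ∈ L; and |w| ≥ p.
By the pumping lemma, w = xyz with |xy| ≤ p and y is nonempty.
The first p characters of w are a's, so xy (and hence y) consists only of a's. Write y = a^k, 1 ≤ k ≤ p.
Since 1 ≤ k ≤ p, k divides p!; set t = 1 + p!/k. Then xy^t z has p + (p!/k)·k = p + p! copies of a. Now the a-count equals the b-count, so i ≠ j fails. So xy^t z = a^{p+p!} b^{p+p!} ∉ L.
This contradicts the pumping lemma, so L is not regular.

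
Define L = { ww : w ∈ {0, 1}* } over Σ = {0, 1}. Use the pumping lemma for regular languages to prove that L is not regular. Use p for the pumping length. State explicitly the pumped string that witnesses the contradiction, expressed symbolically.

0^{p+k} 1^p 0^p 1^p

Assume L is regular; let p be its pumping constant.
Take w = 0^p 1^p 0^p 1^p = uu where u = 0^p1^p; then w ∈ L and |w| = 4p ≥ p.
Write w = xyz as guaranteed by the lemma, with |xy| ≤ p and y is nonempty.
The first p characters of w are 0's, so xy (and hence y) consists only of 0's. Write y = 0^k, 1 ≤ k ≤ p.
Pump with i = 2: xy^2z = 0^{p+k} 1^p 0^p 1^p, of length 4p+k. Suppose this equals vv. The string starts with 0 and ends with 1, so v does too; thus the boundary between the two copies of v is a 1→0 transition. There is exactly one such transition, at position 2p+k, so |v| = 2p+k and |vv| = 4p+2k ≠ 4p+k since k ≥ 1. So xy^2z ∉ L.
Contradiction. Therefore L is not regular.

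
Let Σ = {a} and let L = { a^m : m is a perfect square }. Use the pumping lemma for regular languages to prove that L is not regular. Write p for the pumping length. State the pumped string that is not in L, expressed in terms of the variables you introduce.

Assume L is regular; let p be its pumping constant.
Take w = a^{p²} ∈ L with |w| = p² ≥ p.
Write w = xyz as guaranteed by the lemma, with |xy| ≤ p and |y| ≥ 1.
Then y = a^k for some k with 1 ≤ k ≤ p.
Pump with i = 2: xy^2z = a^{p²+k}. Since 1 ≤ k ≤ p, p² < p²+k ≤ p²+p < (p+1)², so p²+k lies strictly between consecutive squares and is not a perfect square. So xy^2z ∉ L.
This is a contradiction; hence L is not regular.

a^{p²+k}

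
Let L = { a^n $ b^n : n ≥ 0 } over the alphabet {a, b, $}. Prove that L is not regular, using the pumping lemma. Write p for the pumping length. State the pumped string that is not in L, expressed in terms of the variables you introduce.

a^{p+k} $ b^p

Toward a contradiction, assume L is regular with pumping length p.
Take w = a^p $ b^p ∈ L with |w| = 2p+1 ≥ p.
The pumping lemma gives a decomposition w = xyz where |xy| ≤ p and y is nonempty.
Since the first p symbols of w are all a's and |xy| ≤ p, y lies entirely in the leading a-block: y = a^k for some k with 1 ≤ k ≤ p.
Pump with i = 2: xy^2z = a^{p+k} $ b^p, which would require p+k = p. But k ≥ 1, so xy^2z ∉ L.
This is a contradiction; hence L is not regular.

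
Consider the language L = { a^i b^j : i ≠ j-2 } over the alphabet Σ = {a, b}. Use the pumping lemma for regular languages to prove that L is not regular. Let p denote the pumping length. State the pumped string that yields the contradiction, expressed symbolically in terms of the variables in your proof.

Assume L is regular; let p be its pumping constant.
Choose w = a^p b^{p+p!+2}. Since p ≠ (p+p!+2)-2 = p+p!, w ∈ L; and |w| ≥ p.
Write w = xyz as guaranteed by the lemma, with |xy| ≤ p and |y| > 0.
Because |xy| ≤ p and w begins with p copies of a, we have y = a^k with 1 ≤ k ≤ p.
Since 1 ≤ k ≤ p, k divides p!; set t = 1 + p!/k. Then xy^t z has p + (p!/k)·k = p + p! copies of a. Now the a-count is p+p! and (b-count)-2 = (p+p!+2)-2 = p+p!, so i ≠ j-2 fails. So xy^t z = a^{p+p!} b^{p+p!+2} ∉ L.
Contradiction. Therefore L is not regular.

a^{p+p!} b^{p+p!+2}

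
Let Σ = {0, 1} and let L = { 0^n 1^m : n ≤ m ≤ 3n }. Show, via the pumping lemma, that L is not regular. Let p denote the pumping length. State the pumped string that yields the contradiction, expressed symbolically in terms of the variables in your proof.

Suppose for contradiction that L is regular, and let p be the pumping length.
Take w = 0^p 1^p ∈ L (since p ≤ p ≤ 3p), with |w| = 2p ≥ p.
Write w = xyz as guaranteed by the lemma, with |xy| ≤ p and |y| ≥ 1.
Because |xy| ≤ p and w begins with p copies of 0, we have y = 0^k with 1 ≤ k ≤ p.
Pump with i = 2: xy^2z = 0^{p+k} 1^p. Now n = p+k > p = m, so the condition n ≤ m fails. Thus xy^2z ∉ L.
This contradicts the pumping lemma, so L is not regular.

0^{p+k} 1^p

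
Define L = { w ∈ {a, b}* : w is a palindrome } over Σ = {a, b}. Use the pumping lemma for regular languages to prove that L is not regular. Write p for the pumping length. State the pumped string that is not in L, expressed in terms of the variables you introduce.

Assume L is regular. Let p be the pumping length given by the pumping lemma.
Take w = a^p b a^p, a palindrome of length 2p+1 ≥ p.
By the pumping lemma, w = xyz with |xy| ≤ p and |y| ≥ 1.
Because |xy| ≤ p and w begins with p copies of a, we have y = a^k with 1 ≤ k ≤ p.
Pump with i = 2: xy^2z = a^{p+k} b a^p. Its reverse is a^p b a^{p+k}, which differs from xy^2z since k ≥ 1. So xy^2z is not a palindrome and xy^2z ∉ L.
Contradiction. Therefore L is not regular.

a^{p+k} b a^p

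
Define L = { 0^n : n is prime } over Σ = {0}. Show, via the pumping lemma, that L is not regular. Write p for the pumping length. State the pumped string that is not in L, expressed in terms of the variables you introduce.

0^{q(1+k)}

Toward a contradiction, assume L is regular with pumping length p.
Let q be a prime with q ≥ p+2 (infinitely many primes exist), and take w = 0^q ∈ L with |w| = q ≥ p.
The pumping lemma gives a decomposition w = xyz where |xy| ≤ p and y is nonempty.
Then y = 0^k for some k with 1 ≤ k ≤ p.
Since 1 ≤ k ≤ p, |xz| = q-k. Pump with i = q+1: |xy^{q+1}z| = (q-k)+(q+1)k = q+qk = q(1+k), which is composite (both factors ≥ 2). So xy^{q+1}z = 0^{q(1+k)} ∉ L.
This is a contradiction; hence L is not regular.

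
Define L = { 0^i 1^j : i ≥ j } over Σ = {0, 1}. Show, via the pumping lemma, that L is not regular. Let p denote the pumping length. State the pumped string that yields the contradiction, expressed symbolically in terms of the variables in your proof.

Assume L is regular; let p be its pumping constant.
Choose w = 0^p 1^p ∈ L, with |w| = 2p ≥ p.
Write w = xyz as guaranteed by the lemma, with |xy| ≤ p and |y| ≥ 1.
Because |xy| ≤ p and w begins with p copies of 0, we have y = 0^k with 1 ≤ k ≤ p.
Consider xy^0z = xz = 0^{p-k} 1^p. Since k ≥ 1, the 0-count p-k is less than p, so i ≥ j fails; thus xz ∉ L.
This contradicts the pumping lemma, so L is not regular.

0^{p-k} 1^p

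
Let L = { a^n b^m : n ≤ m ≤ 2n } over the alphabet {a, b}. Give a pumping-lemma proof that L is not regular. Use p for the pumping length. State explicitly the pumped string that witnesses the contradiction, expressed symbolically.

Toward a contradiction, assume L is regular with pumping length p.
Take w = a^p b^p ∈ L (since p ≤ p ≤ 2p), with |w| = 2p ≥ p.
The pumping lemma gives a decomposition w = xyz where |xy| ≤ p and |y| ≥ 1.
Because |xy| ≤ p and w begins with p copies of a, we have y = a^k with 1 ≤ k ≤ p.
Pump with i = 2: xy^2z = a^{p+k} b^p. Now n = p+k > p = m, so the condition n ≤ m fails. Thus xy^2z ∉ L.
This contradicts the pumping lemma, so L is not regular.

a^{p+k} b^p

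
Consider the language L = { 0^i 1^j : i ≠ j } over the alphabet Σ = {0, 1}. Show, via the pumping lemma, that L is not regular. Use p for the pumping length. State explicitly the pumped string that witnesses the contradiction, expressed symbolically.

0^{p+p!} 1^{p+p!}

Assume L is regular. Let p be the pumping length given by the pumping lemma.
Choose w = 0^p 1^{p+p!}. Since p ≠ p+p!, w ∈ L; and |w| ≥ p.
The pumping lemma gives a decomposition w = xyz where |xy| ≤ p and |y| ≥ 1.
The first p characters of w are 0's, so xy (and hence y) consists only of 0's. Write y = 0^k, 1 ≤ k ≤ p.
Since 1 ≤ k ≤ p, k divides p!; set t = 1 + p!/k. Then xy^t z has p + (p!/k)·k = p + p! copies of 0. Now the 0-count equals the 1-count, so i ≠ j fails. So xy^t z = 0^{p+p!} 1^{p+p!} ∉ L.
Contradiction. Therefore L is not regular.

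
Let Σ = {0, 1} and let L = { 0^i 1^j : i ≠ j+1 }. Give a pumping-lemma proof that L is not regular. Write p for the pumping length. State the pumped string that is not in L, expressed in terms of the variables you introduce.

Assume L is regular. Let p be the pumping length given by the pumping lemma.
Choose w = 0^p 1^{p+p!-1}. Since p ≠ (p+p!-1)+1 = p+p!, w ∈ L; and |w| ≥ p.
By the pumping lemma, w = xyz with |xy| ≤ p and y is nonempty.
Because |xy| ≤ p and w begins with p copies of 0, we have y = 0^k with 1 ≤ k ≤ p.
Since 1 ≤ k ≤ p, k divides p!; set t = 1 + p!/k. Then xy^t z has p + (p!/k)·k = p + p! copies of 0. Now the 0-count is p+p! and (1-count)+1 = (p+p!-1)+1 = p+p!, so i ≠ j+1 fails. So xy^t z = 0^{p+p!} 1^{p+p!-1} ∉ L.
Contradiction. Therefore L is not regular.

0^{p+p!} 1^{p+p!-1}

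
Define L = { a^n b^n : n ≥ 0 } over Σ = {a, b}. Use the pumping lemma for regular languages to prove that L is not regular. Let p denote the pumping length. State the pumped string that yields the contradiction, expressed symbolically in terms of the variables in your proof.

Assume L is regular; let p be its pumping constant.
Let w = a^p b^p ∈ L; note |w| = 2p ≥ p.
By the pumping lemma, w = xyz with |xy| ≤ p and |y| > 0.
Since the first p symbols of w are all a's and |xy| ≤ p, y lies entirely in the leading a-block: y = a^k for some k with 1 ≤ k ≤ p.
Pump with i = 2: xy^2z = a^{p+k} b^p. For this to lie in L we would need p = p+k, which forces k = 0. But k ≥ 1, so xy^2z ∉ L.
This contradicts the pumping lemma, so L is not regular.

a^{p+k} b^p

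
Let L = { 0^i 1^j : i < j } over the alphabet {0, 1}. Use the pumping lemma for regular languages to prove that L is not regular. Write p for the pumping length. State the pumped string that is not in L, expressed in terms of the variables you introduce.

Toward a contradiction, assume L is regular with pumping length p.
Choose w = 0^p 1^{p+1} ∈ L, with |w| = 2p+1 ≥ p.
The pumping lemma gives a decomposition w = xyz where |xy| ≤ p and |y| > 0.
The first p characters of w are 0's, so xy (and hence y) consists only of 0's. Write y = 0^k, 1 ≤ k ≤ p.
Consider xy^2z = 0^{p+k} 1^{p+1}. Since k ≥ 1, the 0-count p+k is at least p+1, so i < j fails; thus xy^2z ∉ L.
This contradicts the pumping lemma, so L is not regular.

0^{p+k} 1^{p+1}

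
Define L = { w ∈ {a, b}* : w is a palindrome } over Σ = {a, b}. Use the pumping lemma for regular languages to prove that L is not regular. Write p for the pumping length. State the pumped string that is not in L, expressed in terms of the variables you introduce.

a^{p+k} b a^p

Suppose for contradiction that L is regular, and let p be the pumping length.
Take w = a^p b a^p, a palindrome of length 2p+1 ≥ p.
The pumping lemma gives a decomposition w = xyz where |xy| ≤ p and |y| > 0.
Because |xy| ≤ p and w begins with p copies of a, we have y = a^k with 1 ≤ k ≤ p.
Pump with i = 2: xy^2z = a^{p+k} b a^p. Its reverse is a^p b a^{p+k}, which differs from xy^2z since k ≥ 1. So xy^2z is not a palindrome and xy^2z ∉ L.
This is a contradiction; hence L is not regular.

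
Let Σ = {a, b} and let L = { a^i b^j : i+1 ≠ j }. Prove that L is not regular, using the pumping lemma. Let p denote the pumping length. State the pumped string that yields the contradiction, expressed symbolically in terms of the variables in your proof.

a^{p+p!} b^{p+p!+1}

Assume L is regular; let p be its pumping constant.
Choose w = a^p b^{p+p!+1}. Since p ≠ (p+p!+1)-1 = p+p!, w ∈ L; and |w| ≥ p.
By the pumping lemma, w = xyz with |xy| ≤ p and y is nonempty.
Since the first p symbols of w are all a's and |xy| ≤ p, y lies entirely in the leading a-block: y = a^k for some k with 1 ≤ k ≤ p.
Since 1 ≤ k ≤ p, k divides p!; set t = 1 + p!/k. Then xy^t z has p + (p!/k)·k = p + p! copies of a. Now the a-count is p+p! and (b-count)-1 = (p+p!+1)-1 = p+p!, so i+1 ≠ j fails. So xy^t z = a^{p+p!} b^{p+p!+1} ∉ L.
This is a contradiction; hence L is not regular.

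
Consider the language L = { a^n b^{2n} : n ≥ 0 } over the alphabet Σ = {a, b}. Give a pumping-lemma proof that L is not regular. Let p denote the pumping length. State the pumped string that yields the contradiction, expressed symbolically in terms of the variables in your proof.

a^{p+k} b^{2p}

Toward a contradiction, assume L is regular with pumping length p.
Choose w = a^p b^{2p}, which is in L with |w| = 3p ≥ p.
By the pumping lemma, w = xyz with |xy| ≤ p and y is nonempty.
The first p characters of w are a's, so xy (and hence y) consists only of a's. Write y = a^k, 1 ≤ k ≤ p.
Pump with i = 2: xy^2z = a^{p+k} b^{2p}. For this to lie in L we would need 2p = 2(p+k), which forces k = 0. But k ≥ 1, so xy^2z ∉ L.
This contradicts the pumping lemma, so L is not regular.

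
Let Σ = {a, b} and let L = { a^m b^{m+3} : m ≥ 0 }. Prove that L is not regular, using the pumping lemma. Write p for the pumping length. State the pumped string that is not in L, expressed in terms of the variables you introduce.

Toward a contradiction, assume L is regular with pumping length p.
Take w = a^p b^{p+3}. Then w ∈ L and |w| = 2p+3 ≥ p.
The pumping lemma gives a decomposition w = xyz where |xy| ≤ p and y is nonempty.
Since the first p symbols of w are all a's and |xy| ≤ p, y lies entirely in the leading a-block: y = a^k for some k with 1 ≤ k ≤ p.
Pump with i = 2: xy^2z = a^{p+k} b^{p+3}. For this to lie in L we would need p+3 = (p+k)+3, which forces k = 0. But k ≥ 1, so xy^2z ∉ L.
Contradiction. Therefore L is not regular.

a^{p+k} b^{p+3}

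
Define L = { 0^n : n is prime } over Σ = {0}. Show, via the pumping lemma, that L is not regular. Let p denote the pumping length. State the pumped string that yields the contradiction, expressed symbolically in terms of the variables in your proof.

0^{q(1+k)}

Assume L is regular; let p be its pumping constant.
Let q be a prime with q ≥ p+2 (infinitely many primes exist), and take w = 0^q ∈ L with |w| = q ≥ p.
Write w = xyz as guaranteed by the lemma, with |xy| ≤ p and |y| ≥ 1.
Then y = 0^k for some k with 1 ≤ k ≤ p.
Since 1 ≤ k ≤ p, |xz| = q-k. Pump with i = q+1: |xy^{q+1}z| = (q-k)+(q+1)k = q+qk = q(1+k), which is composite (both factors ≥ 2). So xy^{q+1}z = 0^{q(1+k)} ∉ L.
Contradiction. Therefore L is not regular.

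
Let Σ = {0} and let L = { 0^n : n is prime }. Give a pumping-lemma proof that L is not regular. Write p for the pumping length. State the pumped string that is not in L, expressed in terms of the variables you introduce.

0^{q(1+k)}

Assume L is regular. Let p be the pumping length given by the pumping lemma.
Let q be a prime with q ≥ p+2 (infinitely many primes exist), and take w = 0^q ∈ L with |w| = q ≥ p.
Write w = xyz as guaranteed by the lemma, with |xy| ≤ p and y is nonempty.
Then y = 0^k for some k with 1 ≤ k ≤ p.
Since 1 ≤ k ≤ p, |xz| = q-k. Pump with i = q+1: |xy^{q+1}z| = (q-k)+(q+1)k = q+qk = q(1+k), which is composite (both factors ≥ 2). So xy^{q+1}z = 0^{q(1+k)} ∉ L.
This is a contradiction; hence L is not regular.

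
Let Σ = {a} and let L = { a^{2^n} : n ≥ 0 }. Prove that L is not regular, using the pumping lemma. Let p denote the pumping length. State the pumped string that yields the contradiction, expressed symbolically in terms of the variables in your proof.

Toward a contradiction, assume L is regular with pumping length p.
Take w = a^{2^p} ∈ L with |w| = 2^p ≥ p.
The pumping lemma gives a decomposition w = xyz where |xy| ≤ p and |y| ≥ 1.
Then y = a^k for some k with 1 ≤ k ≤ p.
Pump with i = 2: xy^2z = a^{2^p+k}. Since 1 ≤ k ≤ p < 2^p, we have 2^p < 2^p+k < 2^{p+1}, so 2^p+k is not a power of 2. So xy^2z ∉ L.
This contradicts the pumping lemma, so L is not regular.

a^{2^p+k}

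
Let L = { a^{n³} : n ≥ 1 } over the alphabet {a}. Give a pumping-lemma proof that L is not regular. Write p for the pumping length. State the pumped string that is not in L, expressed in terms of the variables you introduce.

a^{p³+k}

Toward a contradiction, assume L is regular with pumping length p.
Take w = a^{p³} ∈ L with |w| = p³ ≥ p.
The pumping lemma gives a decomposition w = xyz where |xy| ≤ p and y is nonempty.
Then y = a^k for some k with 1 ≤ k ≤ p.
Pump with i = 2: xy^2z = a^{p³+k}. Since 1 ≤ k ≤ p, p³ < p³+k ≤ p³+p < p³+3p²+3p+1 = (p+1)³, so p³+k is not a perfect cube. So xy^2z ∉ L.
Contradiction. Therefore L is not regular.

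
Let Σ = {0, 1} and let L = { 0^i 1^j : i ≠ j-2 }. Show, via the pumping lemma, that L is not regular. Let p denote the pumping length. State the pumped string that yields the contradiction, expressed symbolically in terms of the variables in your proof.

0^{p+p!} 1^{p+p!+2}

Toward a contradiction, assume L is regular with pumping length p.
Choose w = 0^p 1^{p+p!+2}. Since p ≠ (p+p!+2)-2 = p+p!, w ∈ L; and |w| ≥ p.
The pumping lemma gives a decomposition w = xyz where |xy| ≤ p and |y| > 0.
The first p characters of w are 0's, so xy (and hence y) consists only of 0's. Write y = 0^k, 1 ≤ k ≤ p.
Since 1 ≤ k ≤ p, k divides p!; set t = 1 + p!/k. Then xy^t z has p + (p!/k)·k = p + p! copies of 0. Now the 0-count is p+p! and (1-count)-2 = (p+p!+2)-2 = p+p!, so i ≠ j-2 fails. So xy^t z = 0^{p+p!} 1^{p+p!+2} ∉ L.
Contradiction. Therefore L is not regular.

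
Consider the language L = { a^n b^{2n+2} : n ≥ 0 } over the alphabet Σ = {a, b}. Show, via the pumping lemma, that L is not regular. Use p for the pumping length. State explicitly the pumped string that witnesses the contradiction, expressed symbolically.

a^{p+k} b^{2p+2}

Assume L is regular. Let p be the pumping length given by the pumping lemma.
Let w = a^p b^{2p+2} ∈ L; note |w| = 3p+2 ≥ p.
Write w = xyz as guaranteed by the lemma, with |xy| ≤ p and |y| > 0.
The first p characters of w are a's, so xy (and hence y) consists only of a's. Write y = a^k, 1 ≤ k ≤ p.
Pump with i = 2: xy^2z = a^{p+k} b^{2p+2}. For this to lie in L we would need 2p+2 = 2(p+k)+2, which forces k = 0. But k ≥ 1, so xy^2z ∉ L.
This contradicts the pumping lemma, so L is not regular.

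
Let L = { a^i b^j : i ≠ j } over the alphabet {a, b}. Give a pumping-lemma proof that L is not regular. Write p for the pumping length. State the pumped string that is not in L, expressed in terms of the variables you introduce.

a^{p+p!} b^{p+p!}

Assume L is regular; let p be its pumping constant.
Choose w = a^p b^{p+p!}. Since p ≠ p+p!, w ∈ L; and |w| ≥ p.
By the pumping lemma, w = xyz with |xy| ≤ p and |y| ≥ 1.
Since the first p symbols of w are all a's and |xy| ≤ p, y lies entirely in the leading a-block: y = a^k for some k with 1 ≤ k ≤ p.
Since 1 ≤ k ≤ p, k divides p!; set t = 1 + p!/k. Then xy^t z has p + (p!/k)·k = p + p! copies of a. Now the a-count equals the b-count, so i ≠ j fails. So xy^t z = a^{p+p!} b^{p+p!} ∉ L.
This contradicts the pumping lemma, so L is not regular.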